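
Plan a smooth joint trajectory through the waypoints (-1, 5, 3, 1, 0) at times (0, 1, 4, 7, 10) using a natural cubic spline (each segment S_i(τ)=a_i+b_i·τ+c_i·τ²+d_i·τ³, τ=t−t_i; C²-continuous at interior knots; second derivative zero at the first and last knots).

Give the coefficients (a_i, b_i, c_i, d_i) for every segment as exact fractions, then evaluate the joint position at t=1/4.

  seg 0: a=-1 b=2243/324 c=0 d=-299/324
  seg 1: a=5 b=673/162 c=-299/108 d=1129/2916
  seg 2: a=3 b=-649/324 c=58/81 d=-263/2916
  seg 3: a=1 b=-23/162 c=-31/324 d=31/2916
S(1/4) = 4951/6912

Δ: Δ0=6, Δ1=-2/3, Δ2=-2/3, Δ3=-1/3
row 1: diag=8, rhs=-40; c'=3/8, d'=-5
row 2: denom=12−3·3/8=87/8; d'=(0−3·-5)/(87/8)=40/29
row 3: denom=12−3·8/29=324/29; d'=(2−3·40/29)/(324/29)=-31/162
back: M3=-31/162
back: M2=40/29−8/29·-31/162=116/81
back: M1=-5−3/8·116/81=-299/54
M: M0=0, M1=-299/54, M2=116/81, M3=-31/162, M4=0
seg 0: a=-1, c=M0/2=0, d=(M1−M0)/(6·1)=-299/324, b=Δ0−h0·(2M0+M1)/6=2243/324
seg 1: a=5, c=M1/2=-299/108, d=(M2−M1)/(6·3)=1129/2916, b=Δ1−h1·(2M1+M2)/6=673/162
seg 2: a=3, c=M2/2=58/81, d=(M3−M2)/(6·3)=-263/2916, b=Δ2−h2·(2M2+M3)/6=-649/324
seg 3: a=1, c=M3/2=-31/324, d=(M4−M3)/(6·3)=31/2916, b=Δ3−h3·(2M3+M4)/6=-23/162
t_q=1/4 → seg 0, τ=1/4; S=-1+2243/324·τ+0·τ²+-299/324·τ³=4951/6912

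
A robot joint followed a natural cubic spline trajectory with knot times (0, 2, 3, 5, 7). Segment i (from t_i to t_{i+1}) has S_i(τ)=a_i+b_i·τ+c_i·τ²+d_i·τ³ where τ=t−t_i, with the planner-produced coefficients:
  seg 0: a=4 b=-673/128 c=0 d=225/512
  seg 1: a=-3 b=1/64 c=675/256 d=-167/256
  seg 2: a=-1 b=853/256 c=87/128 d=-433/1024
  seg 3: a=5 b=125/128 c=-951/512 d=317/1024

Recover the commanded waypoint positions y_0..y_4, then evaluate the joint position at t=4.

y_0=4 y_1=-3 y_2=-1 y_3=5 y_4=2
S(4) = 2651/1024

y_0 = S_0(0) = a_0 = 4
y_1 = S_1(0) = a_1 = -3
y_2 = S_2(0) = a_2 = -1
y_3 = S_3(0) = a_3 = 5
y_4 = S_3(2) = 2
t_q=4 is in segment 2 (τ=1); S_2(τ)=2651/1024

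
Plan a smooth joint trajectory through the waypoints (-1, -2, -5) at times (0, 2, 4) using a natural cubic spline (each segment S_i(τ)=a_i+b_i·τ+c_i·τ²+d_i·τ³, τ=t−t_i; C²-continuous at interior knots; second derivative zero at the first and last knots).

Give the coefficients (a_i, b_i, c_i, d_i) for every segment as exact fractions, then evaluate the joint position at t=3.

  seg 0: a=-1 b=-1/4 c=0 d=-1/16
  seg 1: a=-2 b=-1 c=-3/8 d=1/16
S(3) = -53/16

Δ: Δ0=-1/2, Δ1=-3/2
row 1: diag=8, rhs=-6; c'=1/4, d'=-3/4
back: M1=-3/4
M: M0=0, M1=-3/4, M2=0
seg 0: a=-1, c=M0/2=0, d=(M1−M0)/(6·2)=-1/16, b=Δ0−h0·(2M0+M1)/6=-1/4
seg 1: a=-2, c=M1/2=-3/8, d=(M2−M1)/(6·2)=1/16, b=Δ1−h1·(2M1+M2)/6=-1
t_q=3 → seg 1, τ=1; S=-2+-1·τ+-3/8·τ²+1/16·τ³=-53/16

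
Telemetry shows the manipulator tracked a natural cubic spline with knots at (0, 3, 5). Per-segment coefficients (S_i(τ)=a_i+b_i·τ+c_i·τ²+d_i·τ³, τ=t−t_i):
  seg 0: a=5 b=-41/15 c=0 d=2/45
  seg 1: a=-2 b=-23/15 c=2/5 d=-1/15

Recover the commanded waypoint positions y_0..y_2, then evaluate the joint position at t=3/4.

y_0 = S_0(0) = a_0 = 5
y_1 = S_1(0) = a_1 = -2
y_2 = S_1(2) = -4
t_q=3/4 is in segment 0 (τ=3/4); S_0(τ)=95/32

y_0=5 y_1=-2 y_2=-4
S(3/4) = 95/32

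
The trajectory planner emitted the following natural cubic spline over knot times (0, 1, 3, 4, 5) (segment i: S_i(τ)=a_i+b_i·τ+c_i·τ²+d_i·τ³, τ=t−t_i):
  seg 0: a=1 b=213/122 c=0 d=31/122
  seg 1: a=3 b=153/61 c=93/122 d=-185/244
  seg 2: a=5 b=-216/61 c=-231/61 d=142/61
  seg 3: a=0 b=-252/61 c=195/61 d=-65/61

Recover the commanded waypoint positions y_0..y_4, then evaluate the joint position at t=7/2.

y_0 = S_0(0) = a_0 = 1
y_1 = S_1(0) = a_1 = 3
y_2 = S_2(0) = a_2 = 5
y_3 = S_3(0) = a_3 = 0
y_4 = S_3(1) = -2
t_q=7/2 is in segment 2 (τ=1/2); S_2(τ)=157/61

y_0=1 y_1=3 y_2=5 y_3=0 y_4=-2
S(7/2) = 157/61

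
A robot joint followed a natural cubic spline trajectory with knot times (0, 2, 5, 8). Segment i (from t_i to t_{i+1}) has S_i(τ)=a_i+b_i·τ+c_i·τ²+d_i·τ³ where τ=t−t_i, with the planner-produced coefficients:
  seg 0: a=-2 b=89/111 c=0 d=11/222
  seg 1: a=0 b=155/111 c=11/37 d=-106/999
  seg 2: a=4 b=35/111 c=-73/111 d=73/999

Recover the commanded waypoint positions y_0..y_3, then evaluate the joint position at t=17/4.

y_0 = S_0(0) = a_0 = -2
y_1 = S_1(0) = a_1 = 0
y_2 = S_2(0) = a_2 = 4
y_3 = S_2(3) = 1
t_q=17/4 is in segment 1 (τ=9/4); S_1(τ)=4071/1184

y_0=-2 y_1=0 y_2=4 y_3=1
S(17/4) = 4071/1184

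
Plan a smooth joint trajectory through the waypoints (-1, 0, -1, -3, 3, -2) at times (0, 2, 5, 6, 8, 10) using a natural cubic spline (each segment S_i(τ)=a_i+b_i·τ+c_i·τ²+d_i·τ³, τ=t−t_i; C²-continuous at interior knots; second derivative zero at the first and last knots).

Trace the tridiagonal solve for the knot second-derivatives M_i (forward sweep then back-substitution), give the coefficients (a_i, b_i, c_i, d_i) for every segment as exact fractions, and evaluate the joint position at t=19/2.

  seg 0: a=-1 b=1012/2283 c=0 d=259/18264
  seg 1: a=0 b=2801/4566 c=259/3044 d=-3659/27396
  seg 2: a=-1 b=-22667/9132 c=-850/761 d=14603/9132
  seg 3: a=-3 b=371/4566 c=11203/3044 d=-10141/9132
  seg 4: a=3 b=6743/4566 c=-9079/3044 d=9079/18264
S(19/2) = 8867/48704

Δ: Δ0=1/2, Δ1=-1/3, Δ2=-2, Δ3=3, Δ4=-5/2
row 1: diag=10, rhs=-5; c'=3/10, d'=-1/2
row 2: denom=8−3·3/10=71/10; d'=(-10−3·-1/2)/(71/10)=-85/71
row 3: denom=6−1·10/71=416/71; d'=(30−1·-85/71)/(416/71)=2215/416
row 4: denom=8−2·71/208=761/104; d'=(-33−2·2215/416)/(761/104)=-9079/1522
back: M4=-9079/1522
back: M3=2215/416−71/208·-9079/1522=11203/1522
back: M2=-85/71−10/71·11203/1522=-1700/761
back: M1=-1/2−3/10·-1700/761=259/1522
M: M0=0, M1=259/1522, M2=-1700/761, M3=11203/1522, M4=-9079/1522, M5=0
seg 0: a=-1, c=M0/2=0, d=(M1−M0)/(6·2)=259/18264, b=Δ0−h0·(2M0+M1)/6=1012/2283
seg 1: a=0, c=M1/2=259/3044, d=(M2−M1)/(6·3)=-3659/27396, b=Δ1−h1·(2M1+M2)/6=2801/4566
seg 2: a=-1, c=M2/2=-850/761, d=(M3−M2)/(6·1)=14603/9132, b=Δ2−h2·(2M2+M3)/6=-22667/9132
seg 3: a=-3, c=M3/2=11203/3044, d=(M4−M3)/(6·2)=-10141/9132, b=Δ3−h3·(2M3+M4)/6=371/4566
seg 4: a=3, c=M4/2=-9079/3044, d=(M5−M4)/(6·2)=9079/18264, b=Δ4−h4·(2M4+M5)/6=6743/4566
t_q=19/2 → seg 4, τ=3/2; S=3+6743/4566·τ+-9079/3044·τ²+9079/18264·τ³=8867/48704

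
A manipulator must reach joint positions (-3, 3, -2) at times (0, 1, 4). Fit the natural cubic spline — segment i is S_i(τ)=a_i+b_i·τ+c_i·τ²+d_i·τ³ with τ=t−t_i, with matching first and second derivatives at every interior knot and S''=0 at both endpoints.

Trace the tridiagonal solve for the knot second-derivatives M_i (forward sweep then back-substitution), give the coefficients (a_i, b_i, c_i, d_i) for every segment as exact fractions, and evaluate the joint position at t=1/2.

  seg 0: a=-3 b=167/24 c=0 d=-23/24
  seg 1: a=3 b=49/12 c=-23/8 d=23/72
S(1/2) = 23/64

Δ: Δ0=6, Δ1=-5/3
row 1: diag=8, rhs=-46; c'=3/8, d'=-23/4
back: M1=-23/4
M: M0=0, M1=-23/4, M2=0
seg 0: a=-3, c=M0/2=0, d=(M1−M0)/(6·1)=-23/24, b=Δ0−h0·(2M0+M1)/6=167/24
seg 1: a=3, c=M1/2=-23/8, d=(M2−M1)/(6·3)=23/72, b=Δ1−h1·(2M1+M2)/6=49/12
t_q=1/2 → seg 0, τ=1/2; S=-3+167/24·τ+0·τ²+-23/24·τ³=23/64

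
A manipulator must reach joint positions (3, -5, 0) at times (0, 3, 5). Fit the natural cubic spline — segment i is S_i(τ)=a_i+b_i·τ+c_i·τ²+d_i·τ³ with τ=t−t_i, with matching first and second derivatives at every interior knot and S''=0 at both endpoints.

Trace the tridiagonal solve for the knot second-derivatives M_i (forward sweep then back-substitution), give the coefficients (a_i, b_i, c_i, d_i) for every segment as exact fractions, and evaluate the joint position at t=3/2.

  seg 0: a=3 b=-253/60 c=0 d=31/180
  seg 1: a=-5 b=13/30 c=31/20 d=-31/120
S(3/2) = -439/160

Δ: Δ0=-8/3, Δ1=5/2
row 1: diag=10, rhs=31; c'=1/5, d'=31/10
back: M1=31/10
M: M0=0, M1=31/10, M2=0
seg 0: a=3, c=M0/2=0, d=(M1−M0)/(6·3)=31/180, b=Δ0−h0·(2M0+M1)/6=-253/60
seg 1: a=-5, c=M1/2=31/20, d=(M2−M1)/(6·2)=-31/120, b=Δ1−h1·(2M1+M2)/6=13/30
t_q=3/2 → seg 0, τ=3/2; S=3+-253/60·τ+0·τ²+31/180·τ³=-439/160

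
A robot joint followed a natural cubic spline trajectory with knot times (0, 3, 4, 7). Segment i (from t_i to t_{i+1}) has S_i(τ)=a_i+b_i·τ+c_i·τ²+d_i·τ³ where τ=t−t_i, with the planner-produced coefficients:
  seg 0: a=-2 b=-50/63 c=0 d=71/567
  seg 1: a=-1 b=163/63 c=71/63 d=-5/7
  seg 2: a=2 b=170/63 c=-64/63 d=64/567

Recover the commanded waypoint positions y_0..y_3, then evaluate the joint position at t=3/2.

y_0=-2 y_1=-1 y_2=2 y_3=4
S(3/2) = -155/56

y_0 = S_0(0) = a_0 = -2
y_1 = S_1(0) = a_1 = -1
y_2 = S_2(0) = a_2 = 2
y_3 = S_2(3) = 4
t_q=3/2 is in segment 0 (τ=3/2); S_0(τ)=-155/56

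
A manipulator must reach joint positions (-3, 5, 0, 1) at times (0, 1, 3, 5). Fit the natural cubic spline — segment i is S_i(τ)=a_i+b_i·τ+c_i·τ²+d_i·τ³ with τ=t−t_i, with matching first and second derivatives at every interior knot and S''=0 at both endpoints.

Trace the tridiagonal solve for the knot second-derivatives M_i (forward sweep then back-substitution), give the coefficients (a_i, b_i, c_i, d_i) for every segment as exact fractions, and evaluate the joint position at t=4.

Δ: Δ0=8, Δ1=-5/2, Δ2=1/2
row 1: diag=6, rhs=-63; c'=1/3, d'=-21/2
row 2: denom=8−2·1/3=22/3; d'=(18−2·-21/2)/(22/3)=117/22
back: M2=117/22
back: M1=-21/2−1/3·117/22=-135/11
M: M0=0, M1=-135/11, M2=117/22, M3=0
seg 0: a=-3, c=M0/2=0, d=(M1−M0)/(6·1)=-45/22, b=Δ0−h0·(2M0+M1)/6=221/22
seg 1: a=5, c=M1/2=-135/22, d=(M2−M1)/(6·2)=129/88, b=Δ1−h1·(2M1+M2)/6=43/11
seg 2: a=0, c=M2/2=117/44, d=(M3−M2)/(6·2)=-39/88, b=Δ2−h2·(2M2+M3)/6=-67/22
t_q=4 → seg 2, τ=1; S=0+-67/22·τ+117/44·τ²+-39/88·τ³=-73/88

  seg 0: a=-3 b=221/22 c=0 d=-45/22
  seg 1: a=5 b=43/11 c=-135/22 d=129/88
  seg 2: a=0 b=-67/22 c=117/44 d=-39/88
S(4) = -73/88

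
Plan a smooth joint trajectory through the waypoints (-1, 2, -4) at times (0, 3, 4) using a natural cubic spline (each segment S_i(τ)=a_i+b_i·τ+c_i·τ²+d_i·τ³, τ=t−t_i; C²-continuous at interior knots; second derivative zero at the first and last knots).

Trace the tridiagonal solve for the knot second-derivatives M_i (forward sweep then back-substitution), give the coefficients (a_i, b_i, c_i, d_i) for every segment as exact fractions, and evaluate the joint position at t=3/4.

  seg 0: a=-1 b=29/8 c=0 d=-7/24
  seg 1: a=2 b=-17/4 c=-21/8 d=7/8
S(3/4) = 817/512

Δ: Δ0=1, Δ1=-6
row 1: diag=8, rhs=-42; c'=1/8, d'=-21/4
back: M1=-21/4
M: M0=0, M1=-21/4, M2=0
seg 0: a=-1, c=M0/2=0, d=(M1−M0)/(6·3)=-7/24, b=Δ0−h0·(2M0+M1)/6=29/8
seg 1: a=2, c=M1/2=-21/8, d=(M2−M1)/(6·1)=7/8, b=Δ1−h1·(2M1+M2)/6=-17/4
t_q=3/4 → seg 0, τ=3/4; S=-1+29/8·τ+0·τ²+-7/24·τ³=817/512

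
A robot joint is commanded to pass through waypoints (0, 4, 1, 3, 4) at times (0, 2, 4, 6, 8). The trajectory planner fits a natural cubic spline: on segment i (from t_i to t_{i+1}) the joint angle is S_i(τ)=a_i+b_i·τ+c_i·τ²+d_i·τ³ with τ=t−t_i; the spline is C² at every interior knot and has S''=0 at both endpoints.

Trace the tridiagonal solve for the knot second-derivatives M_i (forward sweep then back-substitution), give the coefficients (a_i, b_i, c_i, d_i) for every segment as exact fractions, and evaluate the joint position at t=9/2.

  seg 0: a=0 b=25/8 c=0 d=-9/32
  seg 1: a=4 b=-1/4 c=-27/16 d=17/32
  seg 2: a=1 b=-5/8 c=3/2 d=-11/32
  seg 3: a=3 b=5/4 c=-9/16 d=3/32
S(9/2) = 261/256

Δ: Δ0=2, Δ1=-3/2, Δ2=1, Δ3=1/2
row 1: diag=8, rhs=-21; c'=1/4, d'=-21/8
row 2: denom=8−2·1/4=15/2; d'=(15−2·-21/8)/(15/2)=27/10
row 3: denom=8−2·4/15=112/15; d'=(-3−2·27/10)/(112/15)=-9/8
back: M3=-9/8
back: M2=27/10−4/15·-9/8=3
back: M1=-21/8−1/4·3=-27/8
M: M0=0, M1=-27/8, M2=3, M3=-9/8, M4=0
seg 0: a=0, c=M0/2=0, d=(M1−M0)/(6·2)=-9/32, b=Δ0−h0·(2M0+M1)/6=25/8
seg 1: a=4, c=M1/2=-27/16, d=(M2−M1)/(6·2)=17/32, b=Δ1−h1·(2M1+M2)/6=-1/4
seg 2: a=1, c=M2/2=3/2, d=(M3−M2)/(6·2)=-11/32, b=Δ2−h2·(2M2+M3)/6=-5/8
seg 3: a=3, c=M3/2=-9/16, d=(M4−M3)/(6·2)=3/32, b=Δ3−h3·(2M3+M4)/6=5/4
t_q=9/2 → seg 2, τ=1/2; S=1+-5/8·τ+3/2·τ²+-11/32·τ³=261/256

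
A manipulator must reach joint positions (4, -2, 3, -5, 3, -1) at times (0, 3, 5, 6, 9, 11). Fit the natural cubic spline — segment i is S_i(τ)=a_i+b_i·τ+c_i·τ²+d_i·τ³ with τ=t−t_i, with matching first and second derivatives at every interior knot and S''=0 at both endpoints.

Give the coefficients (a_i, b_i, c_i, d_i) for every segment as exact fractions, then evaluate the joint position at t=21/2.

Δ: Δ0=-2, Δ1=5/2, Δ2=-8, Δ3=8/3, Δ4=-2
row 1: diag=10, rhs=27; c'=1/5, d'=27/10
row 2: denom=6−2·1/5=28/5; d'=(-63−2·27/10)/(28/5)=-171/14
row 3: denom=8−1·5/28=219/28; d'=(64−1·-171/14)/(219/28)=2134/219
row 4: denom=10−3·28/73=646/73; d'=(-28−3·2134/219)/(646/73)=-2089/323
back: M4=-2089/323
back: M3=2134/219−28/73·-2089/323=11846/969
back: M2=-171/14−5/28·11846/969=-13951/969
back: M1=27/10−1/5·-13951/969=10813/1938
M: M0=0, M1=10813/1938, M2=-13951/969, M3=11846/969, M4=-2089/323, M5=0
seg 0: a=4, c=M0/2=0, d=(M1−M0)/(6·3)=10813/34884, b=Δ0−h0·(2M0+M1)/6=-18565/3876
seg 1: a=-2, c=M1/2=10813/3876, d=(M2−M1)/(6·2)=-12905/7752, b=Δ1−h1·(2M1+M2)/6=6937/1938
seg 2: a=3, c=M2/2=-13951/1938, d=(M3−M2)/(6·1)=8599/1938, b=Δ2−h2·(2M2+M3)/6=-1692/323
seg 3: a=-5, c=M3/2=5923/969, d=(M4−M3)/(6·3)=-18113/17442, b=Δ3−h3·(2M3+M4)/6=-721/114
seg 4: a=3, c=M4/2=-2089/646, d=(M5−M4)/(6·2)=2089/3876, b=Δ4−h4·(2M4+M5)/6=2240/969
t_q=21/2 → seg 4, τ=3/2; S=3+2240/969·τ+-2089/646·τ²+2089/3876·τ³=10445/10336

  seg 0: a=4 b=-18565/3876 c=0 d=10813/34884
  seg 1: a=-2 b=6937/1938 c=10813/3876 d=-12905/7752
  seg 2: a=3 b=-1692/323 c=-13951/1938 d=8599/1938
  seg 3: a=-5 b=-721/114 c=5923/969 d=-18113/17442
  seg 4: a=3 b=2240/969 c=-2089/646 d=2089/3876
S(21/2) = 10445/10336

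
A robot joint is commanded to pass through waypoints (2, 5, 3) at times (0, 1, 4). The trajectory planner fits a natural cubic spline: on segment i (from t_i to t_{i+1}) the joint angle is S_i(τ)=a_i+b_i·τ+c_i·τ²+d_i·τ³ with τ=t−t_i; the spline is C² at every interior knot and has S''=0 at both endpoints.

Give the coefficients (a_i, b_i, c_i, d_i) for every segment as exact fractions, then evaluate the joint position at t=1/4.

  seg 0: a=2 b=83/24 c=0 d=-11/24
  seg 1: a=5 b=25/12 c=-11/8 d=11/72
S(1/4) = 1463/512

Δ: Δ0=3, Δ1=-2/3
row 1: diag=8, rhs=-22; c'=3/8, d'=-11/4
back: M1=-11/4
M: M0=0, M1=-11/4, M2=0
seg 0: a=2, c=M0/2=0, d=(M1−M0)/(6·1)=-11/24, b=Δ0−h0·(2M0+M1)/6=83/24
seg 1: a=5, c=M1/2=-11/8, d=(M2−M1)/(6·3)=11/72, b=Δ1−h1·(2M1+M2)/6=25/12
t_q=1/4 → seg 0, τ=1/4; S=2+83/24·τ+0·τ²+-11/24·τ³=1463/512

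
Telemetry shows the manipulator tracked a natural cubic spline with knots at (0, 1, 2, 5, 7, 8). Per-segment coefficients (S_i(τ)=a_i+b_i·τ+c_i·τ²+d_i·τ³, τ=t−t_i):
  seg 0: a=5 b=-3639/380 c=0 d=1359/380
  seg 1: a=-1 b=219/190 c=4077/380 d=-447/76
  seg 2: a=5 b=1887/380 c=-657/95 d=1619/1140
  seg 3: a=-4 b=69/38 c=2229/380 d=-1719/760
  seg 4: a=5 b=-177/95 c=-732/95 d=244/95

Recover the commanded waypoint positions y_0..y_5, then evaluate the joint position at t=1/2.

y_0 = S_0(0) = a_0 = 5
y_1 = S_1(0) = a_1 = -1
y_2 = S_2(0) = a_2 = 5
y_3 = S_3(0) = a_3 = -4
y_4 = S_4(0) = a_4 = 5
y_5 = S_4(1) = -2
t_q=1/2 is in segment 0 (τ=1/2); S_0(τ)=2003/3040

y_0=5 y_1=-1 y_2=5 y_3=-4 y_4=5 y_5=-2
S(1/2) = 2003/3040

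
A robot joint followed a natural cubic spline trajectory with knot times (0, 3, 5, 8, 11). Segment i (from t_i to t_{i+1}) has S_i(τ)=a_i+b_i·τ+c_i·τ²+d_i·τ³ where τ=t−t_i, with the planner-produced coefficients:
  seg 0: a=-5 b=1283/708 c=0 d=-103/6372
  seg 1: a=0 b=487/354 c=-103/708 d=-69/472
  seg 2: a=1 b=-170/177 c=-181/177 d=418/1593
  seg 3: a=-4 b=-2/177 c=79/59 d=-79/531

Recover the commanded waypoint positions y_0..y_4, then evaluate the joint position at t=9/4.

y_0=-5 y_1=0 y_2=1 y_3=-4 y_4=4
S(9/4) = -16717/15104

y_0 = S_0(0) = a_0 = -5
y_1 = S_1(0) = a_1 = 0
y_2 = S_2(0) = a_2 = 1
y_3 = S_3(0) = a_3 = -4
y_4 = S_3(3) = 4
t_q=9/4 is in segment 0 (τ=9/4); S_0(τ)=-16717/15104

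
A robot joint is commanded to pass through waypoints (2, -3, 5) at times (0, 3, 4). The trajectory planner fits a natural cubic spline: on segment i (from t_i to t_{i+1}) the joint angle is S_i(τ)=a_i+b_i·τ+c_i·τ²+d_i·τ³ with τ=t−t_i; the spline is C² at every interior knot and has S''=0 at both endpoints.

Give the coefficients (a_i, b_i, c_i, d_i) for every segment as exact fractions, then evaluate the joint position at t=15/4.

  seg 0: a=2 b=-127/24 c=0 d=29/72
  seg 1: a=-3 b=67/12 c=29/8 d=-29/24
S(15/4) = 1391/512

Δ: Δ0=-5/3, Δ1=8
row 1: diag=8, rhs=58; c'=1/8, d'=29/4
back: M1=29/4
M: M0=0, M1=29/4, M2=0
seg 0: a=2, c=M0/2=0, d=(M1−M0)/(6·3)=29/72, b=Δ0−h0·(2M0+M1)/6=-127/24
seg 1: a=-3, c=M1/2=29/8, d=(M2−M1)/(6·1)=-29/24, b=Δ1−h1·(2M1+M2)/6=67/12
t_q=15/4 → seg 1, τ=3/4; S=-3+67/12·τ+29/8·τ²+-29/24·τ³=1391/512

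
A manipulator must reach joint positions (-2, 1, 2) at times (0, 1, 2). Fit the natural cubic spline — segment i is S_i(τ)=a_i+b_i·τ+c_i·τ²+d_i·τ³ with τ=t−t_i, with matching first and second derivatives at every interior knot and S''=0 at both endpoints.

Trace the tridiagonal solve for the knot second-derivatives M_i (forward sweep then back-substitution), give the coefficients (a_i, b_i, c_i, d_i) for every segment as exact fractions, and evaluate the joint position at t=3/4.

  seg 0: a=-2 b=7/2 c=0 d=-1/2
  seg 1: a=1 b=2 c=-3/2 d=1/2
S(3/4) = 53/128

Δ: Δ0=3, Δ1=1
row 1: diag=4, rhs=-12; c'=1/4, d'=-3
back: M1=-3
M: M0=0, M1=-3, M2=0
seg 0: a=-2, c=M0/2=0, d=(M1−M0)/(6·1)=-1/2, b=Δ0−h0·(2M0+M1)/6=7/2
seg 1: a=1, c=M1/2=-3/2, d=(M2−M1)/(6·1)=1/2, b=Δ1−h1·(2M1+M2)/6=2
t_q=3/4 → seg 0, τ=3/4; S=-2+7/2·τ+0·τ²+-1/2·τ³=53/128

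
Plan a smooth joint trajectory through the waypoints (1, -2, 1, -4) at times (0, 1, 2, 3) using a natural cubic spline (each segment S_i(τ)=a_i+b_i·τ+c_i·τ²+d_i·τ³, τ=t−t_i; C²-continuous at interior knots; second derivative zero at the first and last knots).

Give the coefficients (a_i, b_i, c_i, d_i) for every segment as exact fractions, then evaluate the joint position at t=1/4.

Δ: Δ0=-3, Δ1=3, Δ2=-5
row 1: diag=4, rhs=36; c'=1/4, d'=9
row 2: denom=4−1·1/4=15/4; d'=(-48−1·9)/(15/4)=-76/5
back: M2=-76/5
back: M1=9−1/4·-76/5=64/5
M: M0=0, M1=64/5, M2=-76/5, M3=0
seg 0: a=1, c=M0/2=0, d=(M1−M0)/(6·1)=32/15, b=Δ0−h0·(2M0+M1)/6=-77/15
seg 1: a=-2, c=M1/2=32/5, d=(M2−M1)/(6·1)=-14/3, b=Δ1−h1·(2M1+M2)/6=19/15
seg 2: a=1, c=M2/2=-38/5, d=(M3−M2)/(6·1)=38/15, b=Δ2−h2·(2M2+M3)/6=1/15
t_q=1/4 → seg 0, τ=1/4; S=1+-77/15·τ+0·τ²+32/15·τ³=-1/4

  seg 0: a=1 b=-77/15 c=0 d=32/15
  seg 1: a=-2 b=19/15 c=32/5 d=-14/3
  seg 2: a=1 b=1/15 c=-38/5 d=38/15
S(1/4) = -1/4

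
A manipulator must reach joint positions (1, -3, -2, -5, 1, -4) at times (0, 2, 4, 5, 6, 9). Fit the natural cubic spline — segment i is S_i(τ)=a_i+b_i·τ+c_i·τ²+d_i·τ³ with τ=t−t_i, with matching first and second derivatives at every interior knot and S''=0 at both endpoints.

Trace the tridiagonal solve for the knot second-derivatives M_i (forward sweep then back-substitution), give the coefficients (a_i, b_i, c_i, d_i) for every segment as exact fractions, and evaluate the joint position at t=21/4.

Δ: Δ0=-2, Δ1=1/2, Δ2=-3, Δ3=6, Δ4=-5/3
row 1: diag=8, rhs=15; c'=1/4, d'=15/8
row 2: denom=6−2·1/4=11/2; d'=(-21−2·15/8)/(11/2)=-9/2
row 3: denom=4−1·2/11=42/11; d'=(54−1·-9/2)/(42/11)=429/28
row 4: denom=8−1·11/42=325/42; d'=(-46−1·429/28)/(325/42)=-5151/650
back: M4=-5151/650
back: M3=429/28−11/42·-5151/650=5654/325
back: M2=-9/2−2/11·5654/325=-4981/650
back: M1=15/8−1/4·-4981/650=1232/325
M: M0=0, M1=1232/325, M2=-4981/650, M3=5654/325, M4=-5151/650, M5=0
seg 0: a=1, c=M0/2=0, d=(M1−M0)/(6·2)=308/975, b=Δ0−h0·(2M0+M1)/6=-3182/975
seg 1: a=-3, c=M1/2=616/325, d=(M2−M1)/(6·2)=-1489/1560, b=Δ1−h1·(2M1+M2)/6=514/975
seg 2: a=-2, c=M2/2=-4981/1300, d=(M3−M2)/(6·1)=1253/300, b=Δ2−h2·(2M2+M3)/6=-6523/1950
seg 3: a=-5, c=M3/2=2827/325, d=(M4−M3)/(6·1)=-16459/3900, b=Δ3−h3·(2M3+M4)/6=1187/780
seg 4: a=1, c=M4/2=-5151/1300, d=(M5−M4)/(6·3)=1717/3900, b=Δ4−h4·(2M4+M5)/6=12203/1950
t_q=21/4 → seg 3, τ=1/4; S=-5+1187/780·τ+2827/325·τ²+-16459/3900·τ³=-344601/83200

  seg 0: a=1 b=-3182/975 c=0 d=308/975
  seg 1: a=-3 b=514/975 c=616/325 d=-1489/1560
  seg 2: a=-2 b=-6523/1950 c=-4981/1300 d=1253/300
  seg 3: a=-5 b=1187/780 c=2827/325 d=-16459/3900
  seg 4: a=1 b=12203/1950 c=-5151/1300 d=1717/3900
S(21/4) = -344601/83200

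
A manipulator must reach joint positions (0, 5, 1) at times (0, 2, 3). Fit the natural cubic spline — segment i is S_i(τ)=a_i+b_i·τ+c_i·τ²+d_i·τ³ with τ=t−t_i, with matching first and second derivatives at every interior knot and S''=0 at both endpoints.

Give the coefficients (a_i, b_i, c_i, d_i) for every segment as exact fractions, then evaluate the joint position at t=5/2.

  seg 0: a=0 b=14/3 c=0 d=-13/24
  seg 1: a=5 b=-11/6 c=-13/4 d=13/12
S(5/2) = 109/32

Δ: Δ0=5/2, Δ1=-4
row 1: diag=6, rhs=-39; c'=1/6, d'=-13/2
back: M1=-13/2
M: M0=0, M1=-13/2, M2=0
seg 0: a=0, c=M0/2=0, d=(M1−M0)/(6·2)=-13/24, b=Δ0−h0·(2M0+M1)/6=14/3
seg 1: a=5, c=M1/2=-13/4, d=(M2−M1)/(6·1)=13/12, b=Δ1−h1·(2M1+M2)/6=-11/6
t_q=5/2 → seg 1, τ=1/2; S=5+-11/6·τ+-13/4·τ²+13/12·τ³=109/32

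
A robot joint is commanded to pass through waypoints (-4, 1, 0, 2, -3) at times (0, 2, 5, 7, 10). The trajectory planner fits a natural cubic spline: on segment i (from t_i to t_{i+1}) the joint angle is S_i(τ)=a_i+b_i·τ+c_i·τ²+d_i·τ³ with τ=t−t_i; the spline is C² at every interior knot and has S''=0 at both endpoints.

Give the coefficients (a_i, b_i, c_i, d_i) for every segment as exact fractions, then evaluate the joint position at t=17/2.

Δ: Δ0=5/2, Δ1=-1/3, Δ2=1, Δ3=-5/3
row 1: diag=10, rhs=-17; c'=3/10, d'=-17/10
row 2: denom=10−3·3/10=91/10; d'=(8−3·-17/10)/(91/10)=131/91
row 3: denom=10−2·20/91=870/91; d'=(-16−2·131/91)/(870/91)=-859/435
back: M3=-859/435
back: M2=131/91−20/91·-859/435=163/87
back: M1=-17/10−3/10·163/87=-328/145
M: M0=0, M1=-328/145, M2=163/87, M3=-859/435, M4=0
seg 0: a=-4, c=M0/2=0, d=(M1−M0)/(6·2)=-82/435, b=Δ0−h0·(2M0+M1)/6=2831/870
seg 1: a=1, c=M1/2=-164/145, d=(M2−M1)/(6·3)=1799/7830, b=Δ1−h1·(2M1+M2)/6=863/870
seg 2: a=0, c=M2/2=163/174, d=(M3−M2)/(6·2)=-93/290, b=Δ2−h2·(2M2+M3)/6=178/435
seg 3: a=2, c=M3/2=-859/870, d=(M4−M3)/(6·3)=859/7830, b=Δ3−h3·(2M3+M4)/6=134/435
t_q=17/2 → seg 3, τ=3/2; S=2+134/435·τ+-859/870·τ²+859/7830·τ³=1417/2320

  seg 0: a=-4 b=2831/870 c=0 d=-82/435
  seg 1: a=1 b=863/870 c=-164/145 d=1799/7830
  seg 2: a=0 b=178/435 c=163/174 d=-93/290
  seg 3: a=2 b=134/435 c=-859/870 d=859/7830
S(17/2) = 1417/2320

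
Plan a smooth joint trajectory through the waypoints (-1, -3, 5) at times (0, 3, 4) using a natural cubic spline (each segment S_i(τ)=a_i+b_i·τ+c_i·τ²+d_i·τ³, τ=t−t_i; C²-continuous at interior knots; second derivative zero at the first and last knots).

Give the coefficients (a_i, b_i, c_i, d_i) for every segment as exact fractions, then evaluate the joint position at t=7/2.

Δ: Δ0=-2/3, Δ1=8
row 1: diag=8, rhs=52; c'=1/8, d'=13/2
back: M1=13/2
M: M0=0, M1=13/2, M2=0
seg 0: a=-1, c=M0/2=0, d=(M1−M0)/(6·3)=13/36, b=Δ0−h0·(2M0+M1)/6=-47/12
seg 1: a=-3, c=M1/2=13/4, d=(M2−M1)/(6·1)=-13/12, b=Δ1−h1·(2M1+M2)/6=35/6
t_q=7/2 → seg 1, τ=1/2; S=-3+35/6·τ+13/4·τ²+-13/12·τ³=19/32

  seg 0: a=-1 b=-47/12 c=0 d=13/36
  seg 1: a=-3 b=35/6 c=13/4 d=-13/12
S(7/2) = 19/32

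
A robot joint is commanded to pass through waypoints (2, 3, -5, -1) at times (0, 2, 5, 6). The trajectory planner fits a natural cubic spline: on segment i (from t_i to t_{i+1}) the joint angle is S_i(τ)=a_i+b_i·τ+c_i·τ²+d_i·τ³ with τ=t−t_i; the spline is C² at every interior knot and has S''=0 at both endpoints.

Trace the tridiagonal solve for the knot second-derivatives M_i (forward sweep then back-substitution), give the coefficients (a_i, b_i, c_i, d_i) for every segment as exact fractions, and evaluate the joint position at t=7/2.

Δ: Δ0=1/2, Δ1=-8/3, Δ2=4
row 1: diag=10, rhs=-19; c'=3/10, d'=-19/10
row 2: denom=8−3·3/10=71/10; d'=(40−3·-19/10)/(71/10)=457/71
back: M2=457/71
back: M1=-19/10−3/10·457/71=-272/71
M: M0=0, M1=-272/71, M2=457/71, M3=0
seg 0: a=2, c=M0/2=0, d=(M1−M0)/(6·2)=-68/213, b=Δ0−h0·(2M0+M1)/6=757/426
seg 1: a=3, c=M1/2=-136/71, d=(M2−M1)/(6·3)=81/142, b=Δ1−h1·(2M1+M2)/6=-875/426
seg 2: a=-5, c=M2/2=457/142, d=(M3−M2)/(6·1)=-457/426, b=Δ2−h2·(2M2+M3)/6=395/213
t_q=7/2 → seg 1, τ=3/2; S=3+-875/426·τ+-136/71·τ²+81/142·τ³=-2801/1136

  seg 0: a=2 b=757/426 c=0 d=-68/213
  seg 1: a=3 b=-875/426 c=-136/71 d=81/142
  seg 2: a=-5 b=395/213 c=457/142 d=-457/426
S(7/2) = -2801/1136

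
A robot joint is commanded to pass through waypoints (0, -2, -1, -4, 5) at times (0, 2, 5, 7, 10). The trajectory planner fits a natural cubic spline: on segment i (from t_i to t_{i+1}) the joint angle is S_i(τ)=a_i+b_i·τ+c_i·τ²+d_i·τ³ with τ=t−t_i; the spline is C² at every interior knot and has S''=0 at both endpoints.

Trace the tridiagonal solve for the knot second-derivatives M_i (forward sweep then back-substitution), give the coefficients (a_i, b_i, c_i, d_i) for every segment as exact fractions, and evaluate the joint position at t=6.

  seg 0: a=0 b=-43/29 c=0 d=7/58
  seg 1: a=-2 b=-1/29 c=21/29 d=-157/783
  seg 2: a=-1 b=-32/29 c=-94/87 d=307/696
  seg 3: a=-4 b=-23/174 c=545/348 d=-545/3132
S(6) = -1909/696

Δ: Δ0=-1, Δ1=1/3, Δ2=-3/2, Δ3=3
row 1: diag=10, rhs=8; c'=3/10, d'=4/5
row 2: denom=10−3·3/10=91/10; d'=(-11−3·4/5)/(91/10)=-134/91
row 3: denom=10−2·20/91=870/91; d'=(27−2·-134/91)/(870/91)=545/174
back: M3=545/174
back: M2=-134/91−20/91·545/174=-188/87
back: M1=4/5−3/10·-188/87=42/29
M: M0=0, M1=42/29, M2=-188/87, M3=545/174, M4=0
seg 0: a=0, c=M0/2=0, d=(M1−M0)/(6·2)=7/58, b=Δ0−h0·(2M0+M1)/6=-43/29
seg 1: a=-2, c=M1/2=21/29, d=(M2−M1)/(6·3)=-157/783, b=Δ1−h1·(2M1+M2)/6=-1/29
seg 2: a=-1, c=M2/2=-94/87, d=(M3−M2)/(6·2)=307/696, b=Δ2−h2·(2M2+M3)/6=-32/29
seg 3: a=-4, c=M3/2=545/348, d=(M4−M3)/(6·3)=-545/3132, b=Δ3−h3·(2M3+M4)/6=-23/174
t_q=6 → seg 2, τ=1; S=-1+-32/29·τ+-94/87·τ²+307/696·τ³=-1909/696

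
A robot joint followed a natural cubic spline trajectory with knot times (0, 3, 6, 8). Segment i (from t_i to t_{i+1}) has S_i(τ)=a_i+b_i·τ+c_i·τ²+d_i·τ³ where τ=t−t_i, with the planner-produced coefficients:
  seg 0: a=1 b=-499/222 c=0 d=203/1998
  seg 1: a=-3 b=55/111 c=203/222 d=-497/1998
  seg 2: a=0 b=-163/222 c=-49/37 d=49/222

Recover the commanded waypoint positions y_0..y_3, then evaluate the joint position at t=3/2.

y_0 = S_0(0) = a_0 = 1
y_1 = S_1(0) = a_1 = -3
y_2 = S_2(0) = a_2 = 0
y_3 = S_2(2) = -5
t_q=3/2 is in segment 0 (τ=3/2); S_0(τ)=-1201/592

y_0=1 y_1=-3 y_2=0 y_3=-5
S(3/2) = -1201/592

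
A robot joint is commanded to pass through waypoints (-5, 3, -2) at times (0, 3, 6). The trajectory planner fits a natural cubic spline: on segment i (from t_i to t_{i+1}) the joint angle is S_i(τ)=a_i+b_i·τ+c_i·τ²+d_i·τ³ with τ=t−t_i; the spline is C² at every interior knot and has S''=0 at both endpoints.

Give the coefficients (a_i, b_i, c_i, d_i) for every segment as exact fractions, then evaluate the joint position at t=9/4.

  seg 0: a=-5 b=15/4 c=0 d=-13/108
  seg 1: a=3 b=1/2 c=-13/12 d=13/108
S(9/4) = 529/256

Δ: Δ0=8/3, Δ1=-5/3
row 1: diag=12, rhs=-26; c'=1/4, d'=-13/6
back: M1=-13/6
M: M0=0, M1=-13/6, M2=0
seg 0: a=-5, c=M0/2=0, d=(M1−M0)/(6·3)=-13/108, b=Δ0−h0·(2M0+M1)/6=15/4
seg 1: a=3, c=M1/2=-13/12, d=(M2−M1)/(6·3)=13/108, b=Δ1−h1·(2M1+M2)/6=1/2
t_q=9/4 → seg 0, τ=9/4; S=-5+15/4·τ+0·τ²+-13/108·τ³=529/256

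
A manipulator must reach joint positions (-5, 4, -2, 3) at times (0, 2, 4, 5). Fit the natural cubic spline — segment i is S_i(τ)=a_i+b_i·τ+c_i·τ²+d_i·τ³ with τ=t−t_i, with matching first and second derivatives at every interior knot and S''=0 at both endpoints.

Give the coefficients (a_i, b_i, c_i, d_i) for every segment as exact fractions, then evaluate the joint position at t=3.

Δ: Δ0=9/2, Δ1=-3, Δ2=5
row 1: diag=8, rhs=-45; c'=1/4, d'=-45/8
row 2: denom=6−2·1/4=11/2; d'=(48−2·-45/8)/(11/2)=237/22
back: M2=237/22
back: M1=-45/8−1/4·237/22=-183/22
M: M0=0, M1=-183/22, M2=237/22, M3=0
seg 0: a=-5, c=M0/2=0, d=(M1−M0)/(6·2)=-61/88, b=Δ0−h0·(2M0+M1)/6=80/11
seg 1: a=4, c=M1/2=-183/44, d=(M2−M1)/(6·2)=35/22, b=Δ1−h1·(2M1+M2)/6=-23/22
seg 2: a=-2, c=M2/2=237/44, d=(M3−M2)/(6·1)=-79/44, b=Δ2−h2·(2M2+M3)/6=31/22
t_q=3 → seg 1, τ=1; S=4+-23/22·τ+-183/44·τ²+35/22·τ³=17/44

  seg 0: a=-5 b=80/11 c=0 d=-61/88
  seg 1: a=4 b=-23/22 c=-183/44 d=35/22
  seg 2: a=-2 b=31/22 c=237/44 d=-79/44
S(3) = 17/44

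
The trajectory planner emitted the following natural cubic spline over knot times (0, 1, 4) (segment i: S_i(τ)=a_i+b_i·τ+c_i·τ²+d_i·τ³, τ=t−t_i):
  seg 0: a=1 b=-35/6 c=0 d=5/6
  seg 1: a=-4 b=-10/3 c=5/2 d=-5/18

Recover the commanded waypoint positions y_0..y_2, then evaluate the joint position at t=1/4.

y_0=1 y_1=-4 y_2=1
S(1/4) = -57/128

y_0 = S_0(0) = a_0 = 1
y_1 = S_1(0) = a_1 = -4
y_2 = S_1(3) = 1
t_q=1/4 is in segment 0 (τ=1/4); S_0(τ)=-57/128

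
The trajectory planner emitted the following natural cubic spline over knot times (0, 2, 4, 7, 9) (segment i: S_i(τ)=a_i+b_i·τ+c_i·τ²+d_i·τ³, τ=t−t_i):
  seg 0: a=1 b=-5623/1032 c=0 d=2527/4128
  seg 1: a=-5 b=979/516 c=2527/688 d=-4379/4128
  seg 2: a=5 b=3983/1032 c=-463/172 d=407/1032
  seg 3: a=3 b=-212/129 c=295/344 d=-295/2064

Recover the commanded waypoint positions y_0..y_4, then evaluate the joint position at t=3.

y_0 = S_0(0) = a_0 = 1
y_1 = S_1(0) = a_1 = -5
y_2 = S_2(0) = a_2 = 5
y_3 = S_3(0) = a_3 = 3
y_4 = S_3(2) = 2
t_q=3 is in segment 1 (τ=1); S_1(τ)=-675/1376

y_0=1 y_1=-5 y_2=5 y_3=3 y_4=2
S(3) = -675/1376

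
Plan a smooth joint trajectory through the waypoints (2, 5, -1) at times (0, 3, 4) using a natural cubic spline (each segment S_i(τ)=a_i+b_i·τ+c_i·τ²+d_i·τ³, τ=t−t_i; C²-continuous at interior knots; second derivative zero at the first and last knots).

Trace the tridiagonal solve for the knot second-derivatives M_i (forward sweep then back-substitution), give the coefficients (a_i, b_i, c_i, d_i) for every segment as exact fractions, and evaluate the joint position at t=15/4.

  seg 0: a=2 b=29/8 c=0 d=-7/24
  seg 1: a=5 b=-17/4 c=-21/8 d=7/8
S(15/4) = 361/512

Δ: Δ0=1, Δ1=-6
row 1: diag=8, rhs=-42; c'=1/8, d'=-21/4
back: M1=-21/4
M: M0=0, M1=-21/4, M2=0
seg 0: a=2, c=M0/2=0, d=(M1−M0)/(6·3)=-7/24, b=Δ0−h0·(2M0+M1)/6=29/8
seg 1: a=5, c=M1/2=-21/8, d=(M2−M1)/(6·1)=7/8, b=Δ1−h1·(2M1+M2)/6=-17/4
t_q=15/4 → seg 1, τ=3/4; S=5+-17/4·τ+-21/8·τ²+7/8·τ³=361/512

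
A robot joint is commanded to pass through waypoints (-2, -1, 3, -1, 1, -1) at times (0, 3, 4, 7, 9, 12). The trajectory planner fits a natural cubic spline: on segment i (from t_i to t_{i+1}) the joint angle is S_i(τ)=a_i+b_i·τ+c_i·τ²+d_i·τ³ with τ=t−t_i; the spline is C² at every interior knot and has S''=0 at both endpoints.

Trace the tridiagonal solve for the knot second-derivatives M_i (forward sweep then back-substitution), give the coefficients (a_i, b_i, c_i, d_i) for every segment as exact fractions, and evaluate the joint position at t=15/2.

  seg 0: a=-2 b=-1243/888 c=0 d=57/296
  seg 1: a=-1 b=1687/444 c=513/296 d=-1361/888
  seg 2: a=3 b=2369/888 c=-106/37 d=4079/7992
  seg 3: a=-1 b=-329/444 c=1535/888 d=-127/296
  seg 4: a=1 b=455/444 c=-751/888 d=751/7992
S(15/2) = -2349/2368

Δ: Δ0=1/3, Δ1=4, Δ2=-4/3, Δ3=1, Δ4=-2/3
row 1: diag=8, rhs=22; c'=1/8, d'=11/4
row 2: denom=8−1·1/8=63/8; d'=(-32−1·11/4)/(63/8)=-278/63
row 3: denom=10−3·8/21=62/7; d'=(14−3·-278/63)/(62/7)=286/93
row 4: denom=10−2·7/31=296/31; d'=(-10−2·286/93)/(296/31)=-751/444
back: M4=-751/444
back: M3=286/93−7/31·-751/444=1535/444
back: M2=-278/63−8/21·1535/444=-212/37
back: M1=11/4−1/8·-212/37=513/148
M: M0=0, M1=513/148, M2=-212/37, M3=1535/444, M4=-751/444, M5=0
seg 0: a=-2, c=M0/2=0, d=(M1−M0)/(6·3)=57/296, b=Δ0−h0·(2M0+M1)/6=-1243/888
seg 1: a=-1, c=M1/2=513/296, d=(M2−M1)/(6·1)=-1361/888, b=Δ1−h1·(2M1+M2)/6=1687/444
seg 2: a=3, c=M2/2=-106/37, d=(M3−M2)/(6·3)=4079/7992, b=Δ2−h2·(2M2+M3)/6=2369/888
seg 3: a=-1, c=M3/2=1535/888, d=(M4−M3)/(6·2)=-127/296, b=Δ3−h3·(2M3+M4)/6=-329/444
seg 4: a=1, c=M4/2=-751/888, d=(M5−M4)/(6·3)=751/7992, b=Δ4−h4·(2M4+M5)/6=455/444
t_q=15/2 → seg 3, τ=1/2; S=-1+-329/444·τ+1535/888·τ²+-127/296·τ³=-2349/2368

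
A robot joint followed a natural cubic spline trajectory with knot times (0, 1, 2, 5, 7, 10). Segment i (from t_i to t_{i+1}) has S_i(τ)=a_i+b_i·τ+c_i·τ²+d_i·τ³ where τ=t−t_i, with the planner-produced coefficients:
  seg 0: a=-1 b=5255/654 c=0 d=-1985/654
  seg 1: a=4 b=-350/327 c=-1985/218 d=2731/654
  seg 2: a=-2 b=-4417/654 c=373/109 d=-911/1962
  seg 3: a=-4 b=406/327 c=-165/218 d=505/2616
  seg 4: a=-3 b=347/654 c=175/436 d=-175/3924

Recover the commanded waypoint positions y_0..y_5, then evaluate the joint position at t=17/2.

y_0=-1 y_1=4 y_2=-2 y_3=-4 y_4=-3 y_5=1
S(17/2) = -5063/3488

y_0 = S_0(0) = a_0 = -1
y_1 = S_1(0) = a_1 = 4
y_2 = S_2(0) = a_2 = -2
y_3 = S_3(0) = a_3 = -4
y_4 = S_4(0) = a_4 = -3
y_5 = S_4(3) = 1
t_q=17/2 is in segment 4 (τ=3/2); S_4(τ)=-5063/3488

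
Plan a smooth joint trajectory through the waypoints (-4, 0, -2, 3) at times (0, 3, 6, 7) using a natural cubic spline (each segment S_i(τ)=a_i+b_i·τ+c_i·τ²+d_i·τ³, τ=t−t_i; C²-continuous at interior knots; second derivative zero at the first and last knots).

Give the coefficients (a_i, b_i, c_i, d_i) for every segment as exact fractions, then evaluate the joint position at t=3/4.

Δ: Δ0=4/3, Δ1=-2/3, Δ2=5
row 1: diag=12, rhs=-12; c'=1/4, d'=-1
row 2: denom=8−3·1/4=29/4; d'=(34−3·-1)/(29/4)=148/29
back: M2=148/29
back: M1=-1−1/4·148/29=-66/29
M: M0=0, M1=-66/29, M2=148/29, M3=0
seg 0: a=-4, c=M0/2=0, d=(M1−M0)/(6·3)=-11/87, b=Δ0−h0·(2M0+M1)/6=215/87
seg 1: a=0, c=M1/2=-33/29, d=(M2−M1)/(6·3)=107/261, b=Δ1−h1·(2M1+M2)/6=-82/87
seg 2: a=-2, c=M2/2=74/29, d=(M3−M2)/(6·1)=-74/87, b=Δ2−h2·(2M2+M3)/6=287/87
t_q=3/4 → seg 0, τ=3/4; S=-4+215/87·τ+0·τ²+-11/87·τ³=-4083/1856

  seg 0: a=-4 b=215/87 c=0 d=-11/87
  seg 1: a=0 b=-82/87 c=-33/29 d=107/261
  seg 2: a=-2 b=287/87 c=74/29 d=-74/87
S(3/4) = -4083/1856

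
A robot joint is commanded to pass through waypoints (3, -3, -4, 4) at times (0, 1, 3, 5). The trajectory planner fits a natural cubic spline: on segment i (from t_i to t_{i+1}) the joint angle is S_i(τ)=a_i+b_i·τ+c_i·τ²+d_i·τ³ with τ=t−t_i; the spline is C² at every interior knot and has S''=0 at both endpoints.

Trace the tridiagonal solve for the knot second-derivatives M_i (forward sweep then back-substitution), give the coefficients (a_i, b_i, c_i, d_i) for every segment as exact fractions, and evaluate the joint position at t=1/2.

  seg 0: a=3 b=-299/44 c=0 d=35/44
  seg 1: a=-3 b=-97/22 c=105/44 d=-19/88
  seg 2: a=-4 b=28/11 c=12/11 d=-2/11
S(1/2) = -105/352

Δ: Δ0=-6, Δ1=-1/2, Δ2=4
row 1: diag=6, rhs=33; c'=1/3, d'=11/2
row 2: denom=8−2·1/3=22/3; d'=(27−2·11/2)/(22/3)=24/11
back: M2=24/11
back: M1=11/2−1/3·24/11=105/22
M: M0=0, M1=105/22, M2=24/11, M3=0
seg 0: a=3, c=M0/2=0, d=(M1−M0)/(6·1)=35/44, b=Δ0−h0·(2M0+M1)/6=-299/44
seg 1: a=-3, c=M1/2=105/44, d=(M2−M1)/(6·2)=-19/88, b=Δ1−h1·(2M1+M2)/6=-97/22
seg 2: a=-4, c=M2/2=12/11, d=(M3−M2)/(6·2)=-2/11, b=Δ2−h2·(2M2+M3)/6=28/11
t_q=1/2 → seg 0, τ=1/2; S=3+-299/44·τ+0·τ²+35/44·τ³=-105/352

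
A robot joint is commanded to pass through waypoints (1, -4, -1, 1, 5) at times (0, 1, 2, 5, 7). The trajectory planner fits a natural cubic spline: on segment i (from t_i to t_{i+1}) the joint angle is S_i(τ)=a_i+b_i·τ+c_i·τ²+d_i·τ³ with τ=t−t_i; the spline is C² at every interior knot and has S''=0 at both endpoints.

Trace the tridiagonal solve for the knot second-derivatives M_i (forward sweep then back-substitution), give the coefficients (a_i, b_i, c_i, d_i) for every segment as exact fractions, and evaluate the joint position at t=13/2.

  seg 0: a=1 b=-2948/411 c=0 d=893/411
  seg 1: a=-4 b=-269/411 c=893/137 d=-1177/411
  seg 2: a=-1 b=1558/411 c=-284/137 d=424/1233
  seg 3: a=1 b=262/411 c=140/137 d=-70/411
S(13/2) = 2017/548

Δ: Δ0=-5, Δ1=3, Δ2=2/3, Δ3=2
row 1: diag=4, rhs=48; c'=1/4, d'=12
row 2: denom=8−1·1/4=31/4; d'=(-14−1·12)/(31/4)=-104/31
row 3: denom=10−3·12/31=274/31; d'=(8−3·-104/31)/(274/31)=280/137
back: M3=280/137
back: M2=-104/31−12/31·280/137=-568/137
back: M1=12−1/4·-568/137=1786/137
M: M0=0, M1=1786/137, M2=-568/137, M3=280/137, M4=0
seg 0: a=1, c=M0/2=0, d=(M1−M0)/(6·1)=893/411, b=Δ0−h0·(2M0+M1)/6=-2948/411
seg 1: a=-4, c=M1/2=893/137, d=(M2−M1)/(6·1)=-1177/411, b=Δ1−h1·(2M1+M2)/6=-269/411
seg 2: a=-1, c=M2/2=-284/137, d=(M3−M2)/(6·3)=424/1233, b=Δ2−h2·(2M2+M3)/6=1558/411
seg 3: a=1, c=M3/2=140/137, d=(M4−M3)/(6·2)=-70/411, b=Δ3−h3·(2M3+M4)/6=262/411
t_q=13/2 → seg 3, τ=3/2; S=1+262/411·τ+140/137·τ²+-70/411·τ³=2017/548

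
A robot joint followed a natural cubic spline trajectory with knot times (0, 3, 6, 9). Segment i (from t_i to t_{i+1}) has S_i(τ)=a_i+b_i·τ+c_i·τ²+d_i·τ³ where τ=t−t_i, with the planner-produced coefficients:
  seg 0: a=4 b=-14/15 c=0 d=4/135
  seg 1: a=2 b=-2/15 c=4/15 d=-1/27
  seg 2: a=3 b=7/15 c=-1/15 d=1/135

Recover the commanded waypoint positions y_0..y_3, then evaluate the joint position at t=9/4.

y_0 = S_0(0) = a_0 = 4
y_1 = S_1(0) = a_1 = 2
y_2 = S_2(0) = a_2 = 3
y_3 = S_2(3) = 4
t_q=9/4 is in segment 0 (τ=9/4); S_0(τ)=179/80

y_0=4 y_1=2 y_2=3 y_3=4
S(9/4) = 179/80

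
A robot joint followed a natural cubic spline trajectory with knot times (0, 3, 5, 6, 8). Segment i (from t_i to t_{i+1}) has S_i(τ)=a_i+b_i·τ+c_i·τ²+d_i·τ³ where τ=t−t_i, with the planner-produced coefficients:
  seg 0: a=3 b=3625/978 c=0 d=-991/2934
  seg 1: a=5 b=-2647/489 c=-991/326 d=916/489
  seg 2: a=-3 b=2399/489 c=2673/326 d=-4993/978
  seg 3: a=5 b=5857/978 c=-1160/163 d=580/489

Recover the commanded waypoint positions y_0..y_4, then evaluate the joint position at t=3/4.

y_0 = S_0(0) = a_0 = 3
y_1 = S_1(0) = a_1 = 5
y_2 = S_2(0) = a_2 = -3
y_3 = S_3(0) = a_3 = 5
y_4 = S_3(2) = -2
t_q=3/4 is in segment 0 (τ=3/4); S_0(τ)=117619/20864

y_0=3 y_1=5 y_2=-3 y_3=5 y_4=-2
S(3/4) = 117619/20864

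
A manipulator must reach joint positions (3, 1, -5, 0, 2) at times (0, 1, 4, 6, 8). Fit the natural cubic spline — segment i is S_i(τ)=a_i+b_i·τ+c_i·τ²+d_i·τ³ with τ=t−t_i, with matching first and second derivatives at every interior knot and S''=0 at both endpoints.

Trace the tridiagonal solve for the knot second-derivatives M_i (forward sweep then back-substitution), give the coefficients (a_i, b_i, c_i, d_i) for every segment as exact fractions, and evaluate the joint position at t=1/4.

  seg 0: a=3 b=-955/536 c=0 d=-117/536
  seg 1: a=1 b=-653/268 c=-351/536 d=143/536
  seg 2: a=-5 b=449/536 c=117/67 d=-981/2144
  seg 3: a=0 b=625/268 c=-1071/1072 d=357/2144
S(1/4) = 87515/34304

Δ: Δ0=-2, Δ1=-2, Δ2=5/2, Δ3=1
row 1: diag=8, rhs=0; c'=3/8, d'=0
row 2: denom=10−3·3/8=71/8; d'=(27−3·0)/(71/8)=216/71
row 3: denom=8−2·16/71=536/71; d'=(-9−2·216/71)/(536/71)=-1071/536
back: M3=-1071/536
back: M2=216/71−16/71·-1071/536=234/67
back: M1=0−3/8·234/67=-351/268
M: M0=0, M1=-351/268, M2=234/67, M3=-1071/536, M4=0
seg 0: a=3, c=M0/2=0, d=(M1−M0)/(6·1)=-117/536, b=Δ0−h0·(2M0+M1)/6=-955/536
seg 1: a=1, c=M1/2=-351/536, d=(M2−M1)/(6·3)=143/536, b=Δ1−h1·(2M1+M2)/6=-653/268
seg 2: a=-5, c=M2/2=117/67, d=(M3−M2)/(6·2)=-981/2144, b=Δ2−h2·(2M2+M3)/6=449/536
seg 3: a=0, c=M3/2=-1071/1072, d=(M4−M3)/(6·2)=357/2144, b=Δ3−h3·(2M3+M4)/6=625/268
t_q=1/4 → seg 0, τ=1/4; S=3+-955/536·τ+0·τ²+-117/536·τ³=87515/34304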